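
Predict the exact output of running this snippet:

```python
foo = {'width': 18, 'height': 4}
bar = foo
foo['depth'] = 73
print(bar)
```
{'width': 18, 'height': 4, 'depth': 73}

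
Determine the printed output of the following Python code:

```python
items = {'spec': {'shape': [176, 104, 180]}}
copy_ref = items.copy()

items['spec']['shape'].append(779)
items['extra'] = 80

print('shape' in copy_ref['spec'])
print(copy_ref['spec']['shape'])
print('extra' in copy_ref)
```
True
[176, 104, 180, 779]
False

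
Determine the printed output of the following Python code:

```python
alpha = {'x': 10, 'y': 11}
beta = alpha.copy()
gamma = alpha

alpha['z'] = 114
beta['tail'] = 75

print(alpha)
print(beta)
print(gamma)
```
{'x': 10, 'y': 11, 'z': 114}
{'x': 10, 'y': 11, 'tail': 75}
{'x': 10, 'y': 11, 'z': 114}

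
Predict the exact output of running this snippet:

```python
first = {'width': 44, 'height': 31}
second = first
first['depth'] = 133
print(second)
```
{'width': 44, 'height': 31, 'depth': 133}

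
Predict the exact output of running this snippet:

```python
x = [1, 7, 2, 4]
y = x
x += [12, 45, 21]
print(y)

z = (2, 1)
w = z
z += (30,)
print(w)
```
[1, 7, 2, 4, 12, 45, 21]
(2, 1)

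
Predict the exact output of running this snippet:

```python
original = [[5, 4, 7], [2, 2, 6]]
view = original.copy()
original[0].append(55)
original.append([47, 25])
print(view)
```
[[5, 4, 7, 55], [2, 2, 6]]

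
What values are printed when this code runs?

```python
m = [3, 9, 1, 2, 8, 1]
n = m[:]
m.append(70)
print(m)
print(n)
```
[3, 9, 1, 2, 8, 1, 70]
[3, 9, 1, 2, 8, 1]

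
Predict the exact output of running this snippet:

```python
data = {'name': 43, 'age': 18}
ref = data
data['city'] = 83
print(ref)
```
{'name': 43, 'age': 18, 'city': 83}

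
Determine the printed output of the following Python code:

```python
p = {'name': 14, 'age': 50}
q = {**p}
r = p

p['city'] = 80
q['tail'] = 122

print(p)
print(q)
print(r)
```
{'name': 14, 'age': 50, 'city': 80}
{'name': 14, 'age': 50, 'tail': 122}
{'name': 14, 'age': 50, 'city': 80}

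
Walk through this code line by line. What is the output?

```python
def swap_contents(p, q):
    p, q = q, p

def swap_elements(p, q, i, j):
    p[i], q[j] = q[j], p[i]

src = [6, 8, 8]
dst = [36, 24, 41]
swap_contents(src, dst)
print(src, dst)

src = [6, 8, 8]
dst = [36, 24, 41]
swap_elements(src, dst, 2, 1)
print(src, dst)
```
[6, 8, 8] [36, 24, 41]
[6, 8, 24] [36, 8, 41]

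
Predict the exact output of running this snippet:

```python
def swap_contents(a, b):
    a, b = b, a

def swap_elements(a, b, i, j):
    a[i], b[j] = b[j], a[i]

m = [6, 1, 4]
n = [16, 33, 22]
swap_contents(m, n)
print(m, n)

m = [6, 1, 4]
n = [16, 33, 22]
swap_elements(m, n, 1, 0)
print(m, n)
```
[6, 1, 4] [16, 33, 22]
[6, 16, 4] [1, 33, 22]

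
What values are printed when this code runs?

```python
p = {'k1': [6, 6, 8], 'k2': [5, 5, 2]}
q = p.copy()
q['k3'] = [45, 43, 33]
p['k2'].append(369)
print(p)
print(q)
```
{'k1': [6, 6, 8], 'k2': [5, 5, 2, 369]}
{'k1': [6, 6, 8], 'k2': [5, 5, 2, 369], 'k3': [45, 43, 33]}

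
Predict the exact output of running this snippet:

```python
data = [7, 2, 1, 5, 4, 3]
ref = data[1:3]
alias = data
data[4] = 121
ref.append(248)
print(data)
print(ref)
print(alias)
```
[7, 2, 1, 5, 121, 3]
[2, 1, 248]
[7, 2, 1, 5, 121, 3]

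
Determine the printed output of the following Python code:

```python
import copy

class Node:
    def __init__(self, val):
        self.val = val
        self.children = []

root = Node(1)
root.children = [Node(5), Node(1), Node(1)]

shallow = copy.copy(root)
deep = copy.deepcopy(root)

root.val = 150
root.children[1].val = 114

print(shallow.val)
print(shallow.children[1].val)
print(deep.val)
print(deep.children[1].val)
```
1
114
1
1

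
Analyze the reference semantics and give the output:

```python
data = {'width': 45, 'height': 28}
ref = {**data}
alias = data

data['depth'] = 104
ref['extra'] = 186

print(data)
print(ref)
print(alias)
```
{'width': 45, 'height': 28, 'depth': 104}
{'width': 45, 'height': 28, 'extra': 186}
{'width': 45, 'height': 28, 'depth': 104}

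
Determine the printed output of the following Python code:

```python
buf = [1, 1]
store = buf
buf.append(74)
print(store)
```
[1, 1, 74]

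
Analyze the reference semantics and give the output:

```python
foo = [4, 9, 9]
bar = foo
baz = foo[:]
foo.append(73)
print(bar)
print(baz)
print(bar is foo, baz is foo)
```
[4, 9, 9, 73]
[4, 9, 9]
True False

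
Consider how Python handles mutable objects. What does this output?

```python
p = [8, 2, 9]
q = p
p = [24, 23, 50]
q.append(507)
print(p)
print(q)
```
[24, 23, 50]
[8, 2, 9, 507]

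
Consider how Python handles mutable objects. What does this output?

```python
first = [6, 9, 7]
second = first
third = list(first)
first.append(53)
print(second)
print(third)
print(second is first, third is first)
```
[6, 9, 7, 53]
[6, 9, 7]
True False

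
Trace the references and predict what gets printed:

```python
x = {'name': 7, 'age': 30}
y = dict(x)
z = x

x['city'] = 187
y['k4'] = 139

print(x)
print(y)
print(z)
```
{'name': 7, 'age': 30, 'city': 187}
{'name': 7, 'age': 30, 'k4': 139}
{'name': 7, 'age': 30, 'city': 187}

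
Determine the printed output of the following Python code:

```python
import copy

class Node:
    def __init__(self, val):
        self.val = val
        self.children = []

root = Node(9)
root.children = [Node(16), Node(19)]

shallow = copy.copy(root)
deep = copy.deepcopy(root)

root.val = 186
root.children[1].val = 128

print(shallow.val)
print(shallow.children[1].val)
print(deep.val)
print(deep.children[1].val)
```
9
128
9
19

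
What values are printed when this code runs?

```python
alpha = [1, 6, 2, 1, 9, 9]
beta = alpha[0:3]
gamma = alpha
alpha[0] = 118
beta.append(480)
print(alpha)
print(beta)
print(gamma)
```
[118, 6, 2, 1, 9, 9]
[1, 6, 2, 480]
[118, 6, 2, 1, 9, 9]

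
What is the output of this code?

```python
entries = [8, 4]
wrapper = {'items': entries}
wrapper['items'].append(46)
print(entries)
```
[8, 4, 46]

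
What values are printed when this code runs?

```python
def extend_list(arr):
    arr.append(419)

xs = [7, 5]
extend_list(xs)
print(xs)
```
[7, 5, 419]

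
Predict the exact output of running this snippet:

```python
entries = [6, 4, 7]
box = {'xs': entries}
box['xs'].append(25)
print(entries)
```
[6, 4, 7, 25]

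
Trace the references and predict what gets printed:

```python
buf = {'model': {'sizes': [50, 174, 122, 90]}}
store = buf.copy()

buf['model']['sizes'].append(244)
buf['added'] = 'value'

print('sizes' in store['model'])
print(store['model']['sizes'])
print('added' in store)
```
True
[50, 174, 122, 90, 244]
False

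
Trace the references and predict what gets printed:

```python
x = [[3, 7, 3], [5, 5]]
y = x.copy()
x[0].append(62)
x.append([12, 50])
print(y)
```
[[3, 7, 3, 62], [5, 5]]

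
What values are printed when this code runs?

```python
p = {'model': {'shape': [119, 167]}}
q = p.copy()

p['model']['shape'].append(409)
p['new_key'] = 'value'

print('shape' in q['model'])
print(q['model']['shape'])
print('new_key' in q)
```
True
[119, 167, 409]
False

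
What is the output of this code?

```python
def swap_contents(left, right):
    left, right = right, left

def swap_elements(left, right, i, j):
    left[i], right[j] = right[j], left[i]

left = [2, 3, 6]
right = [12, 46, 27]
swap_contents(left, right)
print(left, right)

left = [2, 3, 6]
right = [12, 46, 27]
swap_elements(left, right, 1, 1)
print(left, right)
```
[2, 3, 6] [12, 46, 27]
[2, 46, 6] [12, 3, 27]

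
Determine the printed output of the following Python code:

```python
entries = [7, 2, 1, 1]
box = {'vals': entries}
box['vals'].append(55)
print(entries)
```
[7, 2, 1, 1, 55]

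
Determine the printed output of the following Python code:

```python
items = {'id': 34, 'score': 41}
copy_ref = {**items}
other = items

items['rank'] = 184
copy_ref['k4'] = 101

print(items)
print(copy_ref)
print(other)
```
{'id': 34, 'score': 41, 'rank': 184}
{'id': 34, 'score': 41, 'k4': 101}
{'id': 34, 'score': 41, 'rank': 184}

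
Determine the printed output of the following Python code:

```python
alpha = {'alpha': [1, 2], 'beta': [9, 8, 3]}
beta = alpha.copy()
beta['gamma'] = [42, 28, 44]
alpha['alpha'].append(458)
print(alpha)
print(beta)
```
{'alpha': [1, 2, 458], 'beta': [9, 8, 3]}
{'alpha': [1, 2, 458], 'beta': [9, 8, 3], 'gamma': [42, 28, 44]}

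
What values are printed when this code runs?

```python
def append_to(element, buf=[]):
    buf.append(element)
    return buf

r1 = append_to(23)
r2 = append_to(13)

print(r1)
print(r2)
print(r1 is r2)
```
[23, 13]
[23, 13]
True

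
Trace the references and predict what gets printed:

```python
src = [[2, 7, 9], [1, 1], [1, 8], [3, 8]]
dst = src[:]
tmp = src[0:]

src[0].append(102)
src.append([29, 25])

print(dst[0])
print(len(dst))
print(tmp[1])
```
[2, 7, 9, 102]
4
[1, 1]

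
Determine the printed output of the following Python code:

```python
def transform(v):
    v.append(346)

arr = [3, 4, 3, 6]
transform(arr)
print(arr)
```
[3, 4, 3, 6, 346]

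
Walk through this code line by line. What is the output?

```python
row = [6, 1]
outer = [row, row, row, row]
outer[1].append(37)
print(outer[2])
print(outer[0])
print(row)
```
[6, 1, 37]
[6, 1, 37]
[6, 1, 37]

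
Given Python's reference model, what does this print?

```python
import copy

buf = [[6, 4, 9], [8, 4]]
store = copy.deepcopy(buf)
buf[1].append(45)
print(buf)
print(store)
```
[[6, 4, 9], [8, 4, 45]]
[[6, 4, 9], [8, 4]]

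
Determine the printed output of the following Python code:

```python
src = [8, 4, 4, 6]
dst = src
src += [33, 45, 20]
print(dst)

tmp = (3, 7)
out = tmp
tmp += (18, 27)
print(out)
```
[8, 4, 4, 6, 33, 45, 20]
(3, 7)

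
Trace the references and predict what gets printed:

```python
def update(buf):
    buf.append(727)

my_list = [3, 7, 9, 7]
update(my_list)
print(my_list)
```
[3, 7, 9, 7, 727]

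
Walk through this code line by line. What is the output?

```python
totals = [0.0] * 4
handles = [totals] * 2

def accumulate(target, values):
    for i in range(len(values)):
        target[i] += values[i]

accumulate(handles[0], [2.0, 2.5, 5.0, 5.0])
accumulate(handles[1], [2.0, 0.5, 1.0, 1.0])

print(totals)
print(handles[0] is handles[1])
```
[4.0, 3.0, 6.0, 6.0]
True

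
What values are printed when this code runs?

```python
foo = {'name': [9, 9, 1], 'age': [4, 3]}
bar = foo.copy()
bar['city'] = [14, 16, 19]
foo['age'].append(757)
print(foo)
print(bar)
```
{'name': [9, 9, 1], 'age': [4, 3, 757]}
{'name': [9, 9, 1], 'age': [4, 3, 757], 'city': [14, 16, 19]}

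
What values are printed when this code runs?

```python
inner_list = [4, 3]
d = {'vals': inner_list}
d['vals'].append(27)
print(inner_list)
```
[4, 3, 27]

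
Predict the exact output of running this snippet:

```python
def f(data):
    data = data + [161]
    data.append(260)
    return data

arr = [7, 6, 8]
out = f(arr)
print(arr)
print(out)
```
[7, 6, 8]
[7, 6, 8, 161, 260]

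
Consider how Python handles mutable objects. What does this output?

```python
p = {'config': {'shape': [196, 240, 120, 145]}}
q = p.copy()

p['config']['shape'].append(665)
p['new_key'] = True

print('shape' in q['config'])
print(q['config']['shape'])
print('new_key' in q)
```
True
[196, 240, 120, 145, 665]
False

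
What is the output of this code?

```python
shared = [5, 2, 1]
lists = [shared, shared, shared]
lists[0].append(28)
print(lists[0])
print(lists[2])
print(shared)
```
[5, 2, 1, 28]
[5, 2, 1, 28]
[5, 2, 1, 28]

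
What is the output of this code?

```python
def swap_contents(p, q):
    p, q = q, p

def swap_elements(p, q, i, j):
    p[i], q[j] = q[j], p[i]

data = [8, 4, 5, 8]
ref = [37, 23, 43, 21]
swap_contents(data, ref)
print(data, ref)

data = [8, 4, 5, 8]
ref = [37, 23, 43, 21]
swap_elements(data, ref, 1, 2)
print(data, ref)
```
[8, 4, 5, 8] [37, 23, 43, 21]
[8, 43, 5, 8] [37, 23, 4, 21]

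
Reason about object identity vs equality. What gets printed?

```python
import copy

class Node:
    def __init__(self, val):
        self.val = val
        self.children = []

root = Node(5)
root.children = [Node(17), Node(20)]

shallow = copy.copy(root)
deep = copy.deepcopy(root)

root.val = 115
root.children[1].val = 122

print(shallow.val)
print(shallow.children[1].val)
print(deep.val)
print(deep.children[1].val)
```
5
122
5
20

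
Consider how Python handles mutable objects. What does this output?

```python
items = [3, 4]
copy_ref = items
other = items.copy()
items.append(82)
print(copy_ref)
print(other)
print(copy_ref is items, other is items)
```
[3, 4, 82]
[3, 4]
True False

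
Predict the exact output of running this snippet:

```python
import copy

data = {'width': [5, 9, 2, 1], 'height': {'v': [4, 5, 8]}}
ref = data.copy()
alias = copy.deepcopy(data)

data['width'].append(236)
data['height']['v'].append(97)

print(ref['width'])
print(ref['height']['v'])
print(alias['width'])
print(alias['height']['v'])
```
[5, 9, 2, 1, 236]
[4, 5, 8, 97]
[5, 9, 2, 1]
[4, 5, 8]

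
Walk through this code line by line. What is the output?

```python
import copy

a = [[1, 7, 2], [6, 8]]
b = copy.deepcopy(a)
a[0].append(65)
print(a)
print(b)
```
[[1, 7, 2, 65], [6, 8]]
[[1, 7, 2], [6, 8]]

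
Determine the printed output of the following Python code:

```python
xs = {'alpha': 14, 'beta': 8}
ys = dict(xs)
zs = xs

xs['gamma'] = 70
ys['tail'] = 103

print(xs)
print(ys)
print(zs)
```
{'alpha': 14, 'beta': 8, 'gamma': 70}
{'alpha': 14, 'beta': 8, 'tail': 103}
{'alpha': 14, 'beta': 8, 'gamma': 70}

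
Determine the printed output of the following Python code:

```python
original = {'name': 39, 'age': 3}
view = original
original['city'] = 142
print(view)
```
{'name': 39, 'age': 3, 'city': 142}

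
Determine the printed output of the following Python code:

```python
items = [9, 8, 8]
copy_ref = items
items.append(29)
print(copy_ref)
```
[9, 8, 8, 29]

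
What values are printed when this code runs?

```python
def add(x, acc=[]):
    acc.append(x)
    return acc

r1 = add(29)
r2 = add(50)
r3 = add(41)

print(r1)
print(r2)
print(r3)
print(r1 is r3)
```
[29, 50, 41]
[29, 50, 41]
[29, 50, 41]
True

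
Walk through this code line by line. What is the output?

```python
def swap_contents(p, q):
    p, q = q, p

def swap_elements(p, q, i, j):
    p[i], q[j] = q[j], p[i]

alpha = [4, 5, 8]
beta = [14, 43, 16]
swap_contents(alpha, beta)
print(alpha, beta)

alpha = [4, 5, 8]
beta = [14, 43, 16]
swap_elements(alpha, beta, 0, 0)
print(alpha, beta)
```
[4, 5, 8] [14, 43, 16]
[14, 5, 8] [4, 43, 16]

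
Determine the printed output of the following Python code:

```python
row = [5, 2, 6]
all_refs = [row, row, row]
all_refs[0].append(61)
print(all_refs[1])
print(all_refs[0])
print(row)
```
[5, 2, 6, 61]
[5, 2, 6, 61]
[5, 2, 6, 61]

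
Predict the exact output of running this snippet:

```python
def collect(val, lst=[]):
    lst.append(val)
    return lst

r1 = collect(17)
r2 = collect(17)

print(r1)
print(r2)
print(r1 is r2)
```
[17, 17]
[17, 17]
True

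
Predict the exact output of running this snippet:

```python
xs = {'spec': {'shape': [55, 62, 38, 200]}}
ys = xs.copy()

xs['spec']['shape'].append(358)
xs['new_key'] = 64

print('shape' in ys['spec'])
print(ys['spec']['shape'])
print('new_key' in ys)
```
True
[55, 62, 38, 200, 358]
False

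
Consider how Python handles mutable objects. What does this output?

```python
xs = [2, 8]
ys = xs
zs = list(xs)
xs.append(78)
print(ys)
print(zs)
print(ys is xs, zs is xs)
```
[2, 8, 78]
[2, 8]
True False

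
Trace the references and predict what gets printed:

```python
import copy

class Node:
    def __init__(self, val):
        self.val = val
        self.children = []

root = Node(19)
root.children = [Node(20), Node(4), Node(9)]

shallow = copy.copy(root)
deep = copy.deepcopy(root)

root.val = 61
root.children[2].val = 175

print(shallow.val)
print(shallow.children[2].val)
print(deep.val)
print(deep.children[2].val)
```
19
175
19
9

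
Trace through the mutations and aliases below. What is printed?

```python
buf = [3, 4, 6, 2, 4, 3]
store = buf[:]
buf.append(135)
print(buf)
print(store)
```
[3, 4, 6, 2, 4, 3, 135]
[3, 4, 6, 2, 4, 3]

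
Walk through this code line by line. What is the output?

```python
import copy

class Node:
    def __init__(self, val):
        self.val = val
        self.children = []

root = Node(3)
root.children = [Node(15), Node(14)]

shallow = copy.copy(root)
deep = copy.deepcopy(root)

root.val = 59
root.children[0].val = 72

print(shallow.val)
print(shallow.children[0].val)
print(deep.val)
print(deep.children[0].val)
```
3
72
3
15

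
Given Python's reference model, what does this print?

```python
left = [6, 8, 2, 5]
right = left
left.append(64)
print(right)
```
[6, 8, 2, 5, 64]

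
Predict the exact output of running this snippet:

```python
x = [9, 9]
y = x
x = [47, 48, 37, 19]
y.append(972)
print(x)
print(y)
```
[47, 48, 37, 19]
[9, 9, 972]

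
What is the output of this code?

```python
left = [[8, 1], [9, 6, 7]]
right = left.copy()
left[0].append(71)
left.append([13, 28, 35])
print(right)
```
[[8, 1, 71], [9, 6, 7]]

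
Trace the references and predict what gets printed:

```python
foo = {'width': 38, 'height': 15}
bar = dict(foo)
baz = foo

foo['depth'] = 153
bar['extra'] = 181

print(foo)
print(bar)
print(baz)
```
{'width': 38, 'height': 15, 'depth': 153}
{'width': 38, 'height': 15, 'extra': 181}
{'width': 38, 'height': 15, 'depth': 153}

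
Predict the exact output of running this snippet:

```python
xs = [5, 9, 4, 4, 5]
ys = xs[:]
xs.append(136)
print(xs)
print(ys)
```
[5, 9, 4, 4, 5, 136]
[5, 9, 4, 4, 5]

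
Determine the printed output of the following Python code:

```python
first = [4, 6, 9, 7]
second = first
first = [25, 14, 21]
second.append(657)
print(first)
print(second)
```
[25, 14, 21]
[4, 6, 9, 7, 657]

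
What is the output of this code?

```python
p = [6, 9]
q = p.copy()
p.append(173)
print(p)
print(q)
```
[6, 9, 173]
[6, 9]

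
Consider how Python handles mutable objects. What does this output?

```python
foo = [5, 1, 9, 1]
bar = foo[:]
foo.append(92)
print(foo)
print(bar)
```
[5, 1, 9, 1, 92]
[5, 1, 9, 1]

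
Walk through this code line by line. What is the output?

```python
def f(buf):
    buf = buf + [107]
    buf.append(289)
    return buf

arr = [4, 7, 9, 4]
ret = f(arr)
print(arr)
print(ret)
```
[4, 7, 9, 4]
[4, 7, 9, 4, 107, 289]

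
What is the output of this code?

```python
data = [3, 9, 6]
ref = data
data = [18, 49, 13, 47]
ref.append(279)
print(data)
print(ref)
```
[18, 49, 13, 47]
[3, 9, 6, 279]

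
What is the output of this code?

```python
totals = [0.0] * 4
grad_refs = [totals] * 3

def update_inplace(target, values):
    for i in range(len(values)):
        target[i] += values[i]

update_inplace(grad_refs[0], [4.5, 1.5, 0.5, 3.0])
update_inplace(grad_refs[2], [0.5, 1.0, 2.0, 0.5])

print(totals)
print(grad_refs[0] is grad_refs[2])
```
[5.0, 2.5, 2.5, 3.5]
True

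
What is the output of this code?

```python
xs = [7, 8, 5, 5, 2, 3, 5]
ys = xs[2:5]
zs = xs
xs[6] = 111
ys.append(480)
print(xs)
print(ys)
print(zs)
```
[7, 8, 5, 5, 2, 3, 111]
[5, 5, 2, 480]
[7, 8, 5, 5, 2, 3, 111]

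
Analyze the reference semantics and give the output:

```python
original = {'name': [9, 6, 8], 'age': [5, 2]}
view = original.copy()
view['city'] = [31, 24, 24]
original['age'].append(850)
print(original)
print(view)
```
{'name': [9, 6, 8], 'age': [5, 2, 850]}
{'name': [9, 6, 8], 'age': [5, 2, 850], 'city': [31, 24, 24]}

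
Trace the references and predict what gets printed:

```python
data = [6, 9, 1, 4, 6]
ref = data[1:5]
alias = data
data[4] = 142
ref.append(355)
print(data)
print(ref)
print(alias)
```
[6, 9, 1, 4, 142]
[9, 1, 4, 6, 355]
[6, 9, 1, 4, 142]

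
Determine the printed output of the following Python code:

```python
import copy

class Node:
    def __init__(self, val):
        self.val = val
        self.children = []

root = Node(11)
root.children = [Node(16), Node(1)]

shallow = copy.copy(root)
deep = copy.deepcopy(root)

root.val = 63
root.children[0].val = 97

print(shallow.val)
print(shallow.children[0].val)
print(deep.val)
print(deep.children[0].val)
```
11
97
11
16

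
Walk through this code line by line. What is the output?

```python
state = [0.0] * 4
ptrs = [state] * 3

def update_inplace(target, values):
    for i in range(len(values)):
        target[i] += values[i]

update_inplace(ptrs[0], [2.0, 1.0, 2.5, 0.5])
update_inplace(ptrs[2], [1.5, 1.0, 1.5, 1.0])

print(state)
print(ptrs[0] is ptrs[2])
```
[3.5, 2.0, 4.0, 1.5]
True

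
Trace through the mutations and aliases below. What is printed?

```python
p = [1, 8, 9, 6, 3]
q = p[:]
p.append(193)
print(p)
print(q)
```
[1, 8, 9, 6, 3, 193]
[1, 8, 9, 6, 3]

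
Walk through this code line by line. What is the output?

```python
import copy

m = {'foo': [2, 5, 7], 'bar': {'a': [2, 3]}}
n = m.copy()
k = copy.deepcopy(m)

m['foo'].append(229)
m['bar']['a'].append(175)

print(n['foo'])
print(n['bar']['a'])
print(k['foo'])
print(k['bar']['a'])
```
[2, 5, 7, 229]
[2, 3, 175]
[2, 5, 7]
[2, 3]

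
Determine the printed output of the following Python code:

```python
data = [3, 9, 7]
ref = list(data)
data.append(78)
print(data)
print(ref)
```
[3, 9, 7, 78]
[3, 9, 7]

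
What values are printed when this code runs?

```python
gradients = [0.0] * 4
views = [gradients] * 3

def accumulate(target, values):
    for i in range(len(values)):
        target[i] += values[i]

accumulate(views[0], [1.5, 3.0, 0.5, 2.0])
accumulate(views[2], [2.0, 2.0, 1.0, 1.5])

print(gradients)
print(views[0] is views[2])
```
[3.5, 5.0, 1.5, 3.5]
True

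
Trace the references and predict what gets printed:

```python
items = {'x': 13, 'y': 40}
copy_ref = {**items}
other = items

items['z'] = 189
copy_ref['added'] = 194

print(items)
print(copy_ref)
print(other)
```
{'x': 13, 'y': 40, 'z': 189}
{'x': 13, 'y': 40, 'added': 194}
{'x': 13, 'y': 40, 'z': 189}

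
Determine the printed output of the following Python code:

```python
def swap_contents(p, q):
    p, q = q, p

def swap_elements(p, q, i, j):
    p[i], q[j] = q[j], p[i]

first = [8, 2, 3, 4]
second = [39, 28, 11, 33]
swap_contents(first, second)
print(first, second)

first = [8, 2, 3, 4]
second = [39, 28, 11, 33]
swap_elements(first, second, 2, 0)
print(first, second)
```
[8, 2, 3, 4] [39, 28, 11, 33]
[8, 2, 39, 4] [3, 28, 11, 33]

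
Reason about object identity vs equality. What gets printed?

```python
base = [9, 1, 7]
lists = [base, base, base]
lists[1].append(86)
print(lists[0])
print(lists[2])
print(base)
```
[9, 1, 7, 86]
[9, 1, 7, 86]
[9, 1, 7, 86]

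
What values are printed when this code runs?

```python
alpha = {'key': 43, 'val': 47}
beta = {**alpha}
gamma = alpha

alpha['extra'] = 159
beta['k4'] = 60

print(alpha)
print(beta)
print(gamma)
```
{'key': 43, 'val': 47, 'extra': 159}
{'key': 43, 'val': 47, 'k4': 60}
{'key': 43, 'val': 47, 'extra': 159}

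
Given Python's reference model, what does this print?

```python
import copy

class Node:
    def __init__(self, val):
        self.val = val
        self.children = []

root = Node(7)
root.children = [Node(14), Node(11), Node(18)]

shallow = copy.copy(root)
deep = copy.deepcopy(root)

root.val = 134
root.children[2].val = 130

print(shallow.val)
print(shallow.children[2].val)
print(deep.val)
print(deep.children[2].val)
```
7
130
7
18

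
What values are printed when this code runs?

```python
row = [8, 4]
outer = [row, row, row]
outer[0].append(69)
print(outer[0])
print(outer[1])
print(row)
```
[8, 4, 69]
[8, 4, 69]
[8, 4, 69]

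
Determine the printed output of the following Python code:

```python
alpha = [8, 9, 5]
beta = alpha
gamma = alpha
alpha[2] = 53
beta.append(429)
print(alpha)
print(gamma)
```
[8, 9, 53, 429]
[8, 9, 53, 429]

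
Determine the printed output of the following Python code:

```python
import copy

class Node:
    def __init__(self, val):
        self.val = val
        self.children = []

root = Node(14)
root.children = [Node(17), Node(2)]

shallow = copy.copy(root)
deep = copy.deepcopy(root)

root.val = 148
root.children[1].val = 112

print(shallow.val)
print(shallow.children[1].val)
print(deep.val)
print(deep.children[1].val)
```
14
112
14
2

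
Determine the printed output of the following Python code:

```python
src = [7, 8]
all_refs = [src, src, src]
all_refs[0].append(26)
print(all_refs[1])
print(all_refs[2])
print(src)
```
[7, 8, 26]
[7, 8, 26]
[7, 8, 26]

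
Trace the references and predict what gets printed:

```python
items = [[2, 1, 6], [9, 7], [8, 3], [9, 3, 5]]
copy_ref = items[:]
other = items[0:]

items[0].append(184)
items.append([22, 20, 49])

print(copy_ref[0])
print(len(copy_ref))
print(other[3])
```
[2, 1, 6, 184]
4
[9, 3, 5]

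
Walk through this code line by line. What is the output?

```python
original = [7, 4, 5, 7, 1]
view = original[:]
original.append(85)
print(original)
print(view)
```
[7, 4, 5, 7, 1, 85]
[7, 4, 5, 7, 1]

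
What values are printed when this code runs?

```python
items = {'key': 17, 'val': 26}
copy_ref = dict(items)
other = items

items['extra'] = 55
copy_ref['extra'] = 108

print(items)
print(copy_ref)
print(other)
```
{'key': 17, 'val': 26, 'extra': 55}
{'key': 17, 'val': 26, 'extra': 108}
{'key': 17, 'val': 26, 'extra': 55}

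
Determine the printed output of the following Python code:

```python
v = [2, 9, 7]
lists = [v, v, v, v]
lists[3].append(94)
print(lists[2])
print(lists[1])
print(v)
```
[2, 9, 7, 94]
[2, 9, 7, 94]
[2, 9, 7, 94]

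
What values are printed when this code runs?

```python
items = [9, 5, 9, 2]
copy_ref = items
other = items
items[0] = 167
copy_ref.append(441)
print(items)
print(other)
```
[167, 5, 9, 2, 441]
[167, 5, 9, 2, 441]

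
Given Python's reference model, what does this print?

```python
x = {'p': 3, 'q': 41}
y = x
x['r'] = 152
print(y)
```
{'p': 3, 'q': 41, 'r': 152}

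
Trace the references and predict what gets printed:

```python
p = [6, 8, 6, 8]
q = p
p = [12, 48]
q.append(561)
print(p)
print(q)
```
[12, 48]
[6, 8, 6, 8, 561]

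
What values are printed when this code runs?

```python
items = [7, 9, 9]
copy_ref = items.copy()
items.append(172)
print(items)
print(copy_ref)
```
[7, 9, 9, 172]
[7, 9, 9]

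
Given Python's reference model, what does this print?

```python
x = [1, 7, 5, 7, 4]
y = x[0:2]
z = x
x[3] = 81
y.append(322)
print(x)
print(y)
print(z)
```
[1, 7, 5, 81, 4]
[1, 7, 322]
[1, 7, 5, 81, 4]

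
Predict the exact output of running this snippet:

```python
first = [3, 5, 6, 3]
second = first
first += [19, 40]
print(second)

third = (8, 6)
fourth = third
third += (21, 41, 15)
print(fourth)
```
[3, 5, 6, 3, 19, 40]
(8, 6)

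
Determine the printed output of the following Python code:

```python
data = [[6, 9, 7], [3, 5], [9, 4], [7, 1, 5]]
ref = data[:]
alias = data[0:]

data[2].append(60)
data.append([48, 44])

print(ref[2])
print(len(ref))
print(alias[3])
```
[9, 4, 60]
4
[7, 1, 5]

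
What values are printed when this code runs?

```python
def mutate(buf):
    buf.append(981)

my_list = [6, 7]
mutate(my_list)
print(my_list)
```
[6, 7, 981]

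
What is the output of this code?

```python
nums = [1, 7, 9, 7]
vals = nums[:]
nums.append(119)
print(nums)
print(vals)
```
[1, 7, 9, 7, 119]
[1, 7, 9, 7]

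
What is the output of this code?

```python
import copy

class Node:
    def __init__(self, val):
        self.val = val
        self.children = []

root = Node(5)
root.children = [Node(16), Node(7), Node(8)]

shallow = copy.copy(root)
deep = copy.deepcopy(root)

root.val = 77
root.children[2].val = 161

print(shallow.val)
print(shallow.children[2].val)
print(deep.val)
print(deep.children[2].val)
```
5
161
5
8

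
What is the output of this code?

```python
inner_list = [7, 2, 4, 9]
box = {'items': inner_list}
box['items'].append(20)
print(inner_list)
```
[7, 2, 4, 9, 20]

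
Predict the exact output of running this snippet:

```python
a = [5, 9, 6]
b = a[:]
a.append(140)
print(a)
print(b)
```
[5, 9, 6, 140]
[5, 9, 6]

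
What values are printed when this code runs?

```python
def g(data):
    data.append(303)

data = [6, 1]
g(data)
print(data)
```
[6, 1, 303]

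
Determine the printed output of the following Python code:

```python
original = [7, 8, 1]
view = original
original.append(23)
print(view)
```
[7, 8, 1, 23]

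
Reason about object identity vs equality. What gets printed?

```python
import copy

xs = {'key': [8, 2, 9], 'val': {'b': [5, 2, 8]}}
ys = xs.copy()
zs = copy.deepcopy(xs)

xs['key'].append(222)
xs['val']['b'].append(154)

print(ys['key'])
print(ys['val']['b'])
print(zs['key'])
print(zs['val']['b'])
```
[8, 2, 9, 222]
[5, 2, 8, 154]
[8, 2, 9]
[5, 2, 8]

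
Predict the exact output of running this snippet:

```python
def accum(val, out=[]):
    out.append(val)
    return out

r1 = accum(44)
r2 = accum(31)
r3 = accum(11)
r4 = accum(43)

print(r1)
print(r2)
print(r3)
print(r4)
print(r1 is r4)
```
[44, 31, 11, 43]
[44, 31, 11, 43]
[44, 31, 11, 43]
[44, 31, 11, 43]
True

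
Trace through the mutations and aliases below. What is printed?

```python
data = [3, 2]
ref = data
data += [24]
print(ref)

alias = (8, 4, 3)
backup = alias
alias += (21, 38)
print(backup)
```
[3, 2, 24]
(8, 4, 3)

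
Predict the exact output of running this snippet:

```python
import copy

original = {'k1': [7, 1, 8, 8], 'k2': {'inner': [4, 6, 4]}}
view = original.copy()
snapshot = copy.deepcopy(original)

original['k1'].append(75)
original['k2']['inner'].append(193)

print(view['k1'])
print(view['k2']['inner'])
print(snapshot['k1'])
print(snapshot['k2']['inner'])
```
[7, 1, 8, 8, 75]
[4, 6, 4, 193]
[7, 1, 8, 8]
[4, 6, 4]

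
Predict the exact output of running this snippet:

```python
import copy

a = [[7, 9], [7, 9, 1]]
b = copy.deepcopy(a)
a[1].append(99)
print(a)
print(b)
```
[[7, 9], [7, 9, 1, 99]]
[[7, 9], [7, 9, 1]]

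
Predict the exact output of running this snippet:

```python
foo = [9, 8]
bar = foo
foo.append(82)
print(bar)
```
[9, 8, 82]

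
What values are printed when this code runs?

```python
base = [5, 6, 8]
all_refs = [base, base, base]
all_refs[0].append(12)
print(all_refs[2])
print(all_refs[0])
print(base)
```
[5, 6, 8, 12]
[5, 6, 8, 12]
[5, 6, 8, 12]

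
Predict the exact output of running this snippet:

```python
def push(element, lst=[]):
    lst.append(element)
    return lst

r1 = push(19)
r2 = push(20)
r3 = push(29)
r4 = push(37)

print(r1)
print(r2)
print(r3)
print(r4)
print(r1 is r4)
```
[19, 20, 29, 37]
[19, 20, 29, 37]
[19, 20, 29, 37]
[19, 20, 29, 37]
True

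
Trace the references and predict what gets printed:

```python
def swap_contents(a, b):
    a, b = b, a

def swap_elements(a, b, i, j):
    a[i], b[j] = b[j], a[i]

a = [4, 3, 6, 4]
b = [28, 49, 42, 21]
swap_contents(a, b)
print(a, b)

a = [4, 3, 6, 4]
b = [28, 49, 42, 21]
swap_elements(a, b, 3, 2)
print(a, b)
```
[4, 3, 6, 4] [28, 49, 42, 21]
[4, 3, 6, 42] [28, 49, 4, 21]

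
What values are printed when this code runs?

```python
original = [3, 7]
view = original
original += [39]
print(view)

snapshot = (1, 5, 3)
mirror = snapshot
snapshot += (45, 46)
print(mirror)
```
[3, 7, 39]
(1, 5, 3)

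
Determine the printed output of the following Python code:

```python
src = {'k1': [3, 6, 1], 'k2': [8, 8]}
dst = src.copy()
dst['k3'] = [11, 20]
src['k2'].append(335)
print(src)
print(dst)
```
{'k1': [3, 6, 1], 'k2': [8, 8, 335]}
{'k1': [3, 6, 1], 'k2': [8, 8, 335], 'k3': [11, 20]}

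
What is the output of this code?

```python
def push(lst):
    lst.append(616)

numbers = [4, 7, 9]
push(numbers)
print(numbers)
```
[4, 7, 9, 616]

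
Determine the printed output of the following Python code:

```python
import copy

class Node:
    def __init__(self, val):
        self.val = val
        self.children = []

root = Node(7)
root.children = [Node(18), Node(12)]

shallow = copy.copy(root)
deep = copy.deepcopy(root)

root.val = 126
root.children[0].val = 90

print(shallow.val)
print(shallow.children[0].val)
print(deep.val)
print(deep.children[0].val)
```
7
90
7
18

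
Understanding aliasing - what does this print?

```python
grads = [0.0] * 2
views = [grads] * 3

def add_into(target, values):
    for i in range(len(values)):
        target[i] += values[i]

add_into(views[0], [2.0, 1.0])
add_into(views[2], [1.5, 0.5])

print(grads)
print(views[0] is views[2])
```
[3.5, 1.5]
True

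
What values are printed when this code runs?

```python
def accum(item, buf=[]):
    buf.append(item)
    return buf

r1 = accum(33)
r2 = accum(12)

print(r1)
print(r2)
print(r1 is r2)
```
[33, 12]
[33, 12]
True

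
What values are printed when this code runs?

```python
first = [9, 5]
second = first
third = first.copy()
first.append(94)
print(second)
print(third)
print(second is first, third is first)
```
[9, 5, 94]
[9, 5]
True False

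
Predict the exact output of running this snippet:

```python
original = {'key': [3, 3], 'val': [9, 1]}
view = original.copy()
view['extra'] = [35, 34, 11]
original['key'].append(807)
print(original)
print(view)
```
{'key': [3, 3, 807], 'val': [9, 1]}
{'key': [3, 3, 807], 'val': [9, 1], 'extra': [35, 34, 11]}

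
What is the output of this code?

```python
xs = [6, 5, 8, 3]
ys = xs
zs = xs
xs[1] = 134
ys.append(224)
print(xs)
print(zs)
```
[6, 134, 8, 3, 224]
[6, 134, 8, 3, 224]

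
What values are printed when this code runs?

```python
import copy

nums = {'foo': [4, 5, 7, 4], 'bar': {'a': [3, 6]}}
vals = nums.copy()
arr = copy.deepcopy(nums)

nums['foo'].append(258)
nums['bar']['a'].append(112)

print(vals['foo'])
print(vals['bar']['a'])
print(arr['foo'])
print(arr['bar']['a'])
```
[4, 5, 7, 4, 258]
[3, 6, 112]
[4, 5, 7, 4]
[3, 6]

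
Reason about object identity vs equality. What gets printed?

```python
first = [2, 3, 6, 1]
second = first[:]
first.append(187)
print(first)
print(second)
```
[2, 3, 6, 1, 187]
[2, 3, 6, 1]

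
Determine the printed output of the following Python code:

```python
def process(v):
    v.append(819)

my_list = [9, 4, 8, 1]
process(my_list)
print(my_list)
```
[9, 4, 8, 1, 819]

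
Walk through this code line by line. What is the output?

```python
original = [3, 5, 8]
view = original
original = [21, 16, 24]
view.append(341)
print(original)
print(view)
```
[21, 16, 24]
[3, 5, 8, 341]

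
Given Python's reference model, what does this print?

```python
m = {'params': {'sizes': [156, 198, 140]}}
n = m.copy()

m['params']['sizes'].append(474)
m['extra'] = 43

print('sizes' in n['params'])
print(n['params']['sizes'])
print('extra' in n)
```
True
[156, 198, 140, 474]
False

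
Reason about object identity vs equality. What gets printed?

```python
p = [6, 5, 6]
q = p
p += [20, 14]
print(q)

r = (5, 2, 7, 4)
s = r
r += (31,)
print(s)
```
[6, 5, 6, 20, 14]
(5, 2, 7, 4)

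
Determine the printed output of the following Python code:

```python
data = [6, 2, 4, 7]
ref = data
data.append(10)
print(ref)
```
[6, 2, 4, 7, 10]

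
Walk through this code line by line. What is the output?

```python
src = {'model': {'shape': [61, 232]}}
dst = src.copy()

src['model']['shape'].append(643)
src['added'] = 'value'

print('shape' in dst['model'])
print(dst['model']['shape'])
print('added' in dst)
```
True
[61, 232, 643]
False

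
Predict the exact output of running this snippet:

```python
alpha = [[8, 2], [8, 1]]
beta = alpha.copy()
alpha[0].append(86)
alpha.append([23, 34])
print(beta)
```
[[8, 2, 86], [8, 1]]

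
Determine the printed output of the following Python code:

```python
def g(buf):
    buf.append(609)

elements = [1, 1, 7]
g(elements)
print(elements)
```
[1, 1, 7, 609]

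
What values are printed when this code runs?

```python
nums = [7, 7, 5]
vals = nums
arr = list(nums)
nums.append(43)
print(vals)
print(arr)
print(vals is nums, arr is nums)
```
[7, 7, 5, 43]
[7, 7, 5]
True False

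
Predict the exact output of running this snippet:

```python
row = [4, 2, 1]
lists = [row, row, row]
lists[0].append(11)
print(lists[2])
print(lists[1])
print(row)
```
[4, 2, 1, 11]
[4, 2, 1, 11]
[4, 2, 1, 11]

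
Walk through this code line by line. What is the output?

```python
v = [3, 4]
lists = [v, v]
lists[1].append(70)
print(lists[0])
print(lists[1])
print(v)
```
[3, 4, 70]
[3, 4, 70]
[3, 4, 70]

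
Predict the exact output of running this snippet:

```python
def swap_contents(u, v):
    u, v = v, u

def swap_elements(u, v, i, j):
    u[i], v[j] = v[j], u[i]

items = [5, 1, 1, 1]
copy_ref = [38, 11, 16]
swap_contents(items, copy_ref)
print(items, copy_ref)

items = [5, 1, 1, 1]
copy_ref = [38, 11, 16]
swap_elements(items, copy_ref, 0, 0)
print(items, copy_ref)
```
[5, 1, 1, 1] [38, 11, 16]
[38, 1, 1, 1] [5, 11, 16]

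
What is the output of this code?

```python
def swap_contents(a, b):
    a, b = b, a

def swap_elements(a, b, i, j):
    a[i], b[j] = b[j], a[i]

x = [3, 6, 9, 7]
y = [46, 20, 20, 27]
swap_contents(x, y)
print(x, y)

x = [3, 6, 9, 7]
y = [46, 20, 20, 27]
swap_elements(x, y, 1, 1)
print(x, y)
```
[3, 6, 9, 7] [46, 20, 20, 27]
[3, 20, 9, 7] [46, 6, 20, 27]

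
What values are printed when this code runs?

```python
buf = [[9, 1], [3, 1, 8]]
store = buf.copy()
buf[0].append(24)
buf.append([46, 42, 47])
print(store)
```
[[9, 1, 24], [3, 1, 8]]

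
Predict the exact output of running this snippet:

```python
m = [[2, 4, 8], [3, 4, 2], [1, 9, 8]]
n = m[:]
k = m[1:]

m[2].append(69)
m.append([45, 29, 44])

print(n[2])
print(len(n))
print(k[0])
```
[1, 9, 8, 69]
3
[3, 4, 2]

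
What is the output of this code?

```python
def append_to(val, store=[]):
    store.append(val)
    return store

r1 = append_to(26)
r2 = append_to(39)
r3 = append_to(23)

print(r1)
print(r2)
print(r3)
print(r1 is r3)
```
[26, 39, 23]
[26, 39, 23]
[26, 39, 23]
True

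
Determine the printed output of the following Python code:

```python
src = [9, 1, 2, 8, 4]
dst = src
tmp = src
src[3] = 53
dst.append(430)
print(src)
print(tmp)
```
[9, 1, 2, 53, 4, 430]
[9, 1, 2, 53, 4, 430]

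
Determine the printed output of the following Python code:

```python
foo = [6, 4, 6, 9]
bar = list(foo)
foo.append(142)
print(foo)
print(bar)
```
[6, 4, 6, 9, 142]
[6, 4, 6, 9]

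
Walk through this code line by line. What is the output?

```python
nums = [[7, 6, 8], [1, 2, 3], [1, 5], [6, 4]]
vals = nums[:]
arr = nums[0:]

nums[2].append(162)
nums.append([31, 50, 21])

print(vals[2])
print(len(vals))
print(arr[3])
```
[1, 5, 162]
4
[6, 4]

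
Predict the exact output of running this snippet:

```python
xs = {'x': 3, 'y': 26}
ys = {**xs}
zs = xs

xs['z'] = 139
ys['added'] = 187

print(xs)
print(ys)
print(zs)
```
{'x': 3, 'y': 26, 'z': 139}
{'x': 3, 'y': 26, 'added': 187}
{'x': 3, 'y': 26, 'z': 139}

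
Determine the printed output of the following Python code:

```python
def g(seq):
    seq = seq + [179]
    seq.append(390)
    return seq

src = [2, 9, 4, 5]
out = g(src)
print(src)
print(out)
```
[2, 9, 4, 5]
[2, 9, 4, 5, 179, 390]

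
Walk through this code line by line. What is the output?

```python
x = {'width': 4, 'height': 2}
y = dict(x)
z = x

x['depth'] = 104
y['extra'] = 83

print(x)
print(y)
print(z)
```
{'width': 4, 'height': 2, 'depth': 104}
{'width': 4, 'height': 2, 'extra': 83}
{'width': 4, 'height': 2, 'depth': 104}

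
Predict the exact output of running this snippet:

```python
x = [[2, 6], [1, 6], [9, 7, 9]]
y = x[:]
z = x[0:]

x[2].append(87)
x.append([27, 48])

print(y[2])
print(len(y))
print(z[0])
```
[9, 7, 9, 87]
3
[2, 6]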